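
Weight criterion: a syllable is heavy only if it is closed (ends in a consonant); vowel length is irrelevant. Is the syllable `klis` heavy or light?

heavy

`klis`: short vowel, closed (coda /s/). Closed (coda /s/) → heavy.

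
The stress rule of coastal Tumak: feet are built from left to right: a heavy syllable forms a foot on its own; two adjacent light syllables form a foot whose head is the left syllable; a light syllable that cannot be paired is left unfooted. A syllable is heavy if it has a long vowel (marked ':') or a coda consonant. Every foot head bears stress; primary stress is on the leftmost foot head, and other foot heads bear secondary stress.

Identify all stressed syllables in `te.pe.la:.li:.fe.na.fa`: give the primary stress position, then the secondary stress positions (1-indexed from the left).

Weights: 1 te L, 2 pe L, 3 la: H, 4 li: H, 5 fe L, 6 na L, 7 fa L.
Parse left to right (heavy = foot alone; LL = one foot; stranded L unfooted): (ˈte.pe) (ˈla:) (ˈli:) (ˈfe.na) fa.
Foot heads: 1, 3, 4, 5.
Primary stress on the leftmost head = syllable 1.
Secondary stress on 3, 4, 5: ˈte.pe.ˌla:.ˌli:.ˌfe.na.fa.

primary 1, secondary 3, 4, 5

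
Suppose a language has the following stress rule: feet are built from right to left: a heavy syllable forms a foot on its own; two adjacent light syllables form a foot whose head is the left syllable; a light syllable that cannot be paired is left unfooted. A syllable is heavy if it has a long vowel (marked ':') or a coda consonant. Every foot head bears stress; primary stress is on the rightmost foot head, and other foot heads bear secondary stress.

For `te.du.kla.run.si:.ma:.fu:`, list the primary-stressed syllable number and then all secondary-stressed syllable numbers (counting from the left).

Weights: 1 te L, 2 du L, 3 kla L, 4 run H, 5 si: H, 6 ma: H, 7 fu: H.
Parse right to left (heavy = foot alone; LL = one foot; stranded L unfooted): te (ˈdu.kla) (ˈrun) (ˈsi:) (ˈma:) (ˈfu:).
Foot heads: 2, 4, 5, 6, 7.
Primary stress on the rightmost head = syllable 7.
Secondary stress on 2, 4, 5, 6: te.ˌdu.kla.ˌrun.ˌsi:.ˌma:.ˈfu:.

primary 7, secondary 2, 4, 5, 6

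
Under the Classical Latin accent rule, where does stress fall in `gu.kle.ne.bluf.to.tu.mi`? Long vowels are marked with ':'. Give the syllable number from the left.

5

Classical Latin: stress the penult if heavy (long vowel or closed), else the antepenult.
Weights: 5 to L, 6 tu L, 7 mi L.
The penult (syllable 6, tu) is light, so stress falls on the antepenult (syllable 5, to).
Stress on syllable 5: gu.kle.ne.bluf.ˈto.tu.mi.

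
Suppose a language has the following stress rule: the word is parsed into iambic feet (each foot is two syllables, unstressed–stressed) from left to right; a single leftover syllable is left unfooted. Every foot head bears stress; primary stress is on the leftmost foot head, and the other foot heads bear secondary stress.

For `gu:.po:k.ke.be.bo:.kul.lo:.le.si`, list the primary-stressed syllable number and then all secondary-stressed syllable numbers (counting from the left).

primary 2, secondary 4, 6, 8

Parse left to right into iambic (σˈσ) feet: (gu:.ˈpo:k) (ke.ˈbe) (bo:.ˈkul) (lo:.ˈle) si. Syllable 9 is left unfooted.
Foot heads (stressed positions): 2, 4, 6, 8.
End Rule Leftmost: primary stress on the leftmost head = syllable 2.
Secondary stress on 4, 6, 8: gu:.ˈpo:k.ke.ˌbe.bo:.ˌkul.lo:.ˌle.si.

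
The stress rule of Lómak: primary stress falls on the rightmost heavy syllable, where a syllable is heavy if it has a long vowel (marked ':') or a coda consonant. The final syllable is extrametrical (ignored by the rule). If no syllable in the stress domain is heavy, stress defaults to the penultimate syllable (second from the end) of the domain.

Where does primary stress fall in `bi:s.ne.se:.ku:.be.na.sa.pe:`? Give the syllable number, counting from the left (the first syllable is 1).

4

The final syllable (8, pe:) is extrametrical; the stress domain is syllables 1–7.
Weights: 1 bi:s H, 2 ne L, 3 se: H, 4 ku: H, 5 be L, 6 na L, 7 sa L.
Heavy syllables in the domain: 1, 3, 4. The rightmost is syllable 4 (ku:).
Primary stress: syllable 4 → bi:s.ne.se:.ˈku:.be.na.sa.pe:.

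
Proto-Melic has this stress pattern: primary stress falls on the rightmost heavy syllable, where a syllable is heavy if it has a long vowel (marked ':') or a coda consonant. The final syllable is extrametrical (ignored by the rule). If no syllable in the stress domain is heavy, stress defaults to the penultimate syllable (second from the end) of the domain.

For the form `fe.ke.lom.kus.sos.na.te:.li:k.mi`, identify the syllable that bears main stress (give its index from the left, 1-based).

8

The final syllable (9, mi) is extrametrical; the stress domain is syllables 1–8.
Weights: 1 fe L, 2 ke L, 3 lom H, 4 kus H, 5 sos H, 6 na L, 7 te: H, 8 li:k H.
Heavy syllables in the domain: 3, 4, 5, 7, 8. The rightmost is syllable 8 (li:k).
Primary stress: syllable 8 → fe.ke.lom.kus.sos.na.te:.ˈli:k.mi.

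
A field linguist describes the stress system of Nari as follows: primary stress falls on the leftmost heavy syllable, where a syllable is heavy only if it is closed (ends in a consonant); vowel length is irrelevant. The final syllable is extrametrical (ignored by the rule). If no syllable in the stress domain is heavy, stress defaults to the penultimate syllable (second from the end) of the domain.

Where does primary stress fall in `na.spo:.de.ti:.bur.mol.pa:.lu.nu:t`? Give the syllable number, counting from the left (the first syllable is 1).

The final syllable (9, nu:t) is extrametrical; the stress domain is syllables 1–8.
Weights: 1 na L, 2 spo: L, 3 de L, 4 ti: L, 5 bur H, 6 mol H, 7 pa: L, 8 lu L.
Heavy syllables in the domain: 5, 6. The leftmost is syllable 5 (bur).
Primary stress: syllable 5 → na.spo:.de.ti:.ˈbur.mol.pa:.lu.nu:t.

5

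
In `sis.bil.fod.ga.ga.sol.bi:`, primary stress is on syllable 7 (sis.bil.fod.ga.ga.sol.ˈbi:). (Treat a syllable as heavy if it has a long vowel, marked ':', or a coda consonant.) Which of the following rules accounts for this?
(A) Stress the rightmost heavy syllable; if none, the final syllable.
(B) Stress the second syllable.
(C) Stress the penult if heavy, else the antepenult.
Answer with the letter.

A

Rule A → syllable 7 ✓.
Rule B → syllable 2 (observed: 7).
Rule C → syllable 6 (observed: 7).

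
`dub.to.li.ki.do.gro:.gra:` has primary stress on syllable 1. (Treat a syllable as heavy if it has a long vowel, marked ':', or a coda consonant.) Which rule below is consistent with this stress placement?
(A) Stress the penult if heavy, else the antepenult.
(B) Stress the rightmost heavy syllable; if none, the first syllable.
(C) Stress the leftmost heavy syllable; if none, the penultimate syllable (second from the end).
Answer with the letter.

C

Rule A → syllable 6 (observed: 1).
Rule B → syllable 7 (observed: 1).
Rule C → syllable 1 ✓.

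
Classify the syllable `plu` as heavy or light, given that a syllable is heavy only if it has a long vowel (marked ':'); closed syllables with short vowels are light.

light

`plu`: short vowel, open (no coda). Short vowel → light.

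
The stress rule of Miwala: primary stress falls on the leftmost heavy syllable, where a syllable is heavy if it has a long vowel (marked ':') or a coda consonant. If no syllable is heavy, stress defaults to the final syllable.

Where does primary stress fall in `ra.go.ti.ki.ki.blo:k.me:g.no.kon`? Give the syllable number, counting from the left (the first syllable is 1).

6

Weights: 1 ra L, 2 go L, 3 ti L, 4 ki L, 5 ki L, 6 blo:k H, 7 me:g H, 8 no L, 9 kon H.
Heavy syllables in the domain: 6, 7, 9. The leftmost is syllable 6 (blo:k).
Primary stress: syllable 6 → ra.go.ti.ki.ki.ˈblo:k.me:g.no.kon.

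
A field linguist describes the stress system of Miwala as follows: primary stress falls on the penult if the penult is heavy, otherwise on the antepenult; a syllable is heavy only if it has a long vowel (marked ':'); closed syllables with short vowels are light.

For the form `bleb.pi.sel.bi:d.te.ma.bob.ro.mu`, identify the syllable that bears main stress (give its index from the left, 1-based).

7

Weights: 7 bob L, 8 ro L, 9 mu L.
The penult (syllable 8, ro) is light, so stress falls on the antepenult (syllable 7, bob).
Primary stress: syllable 7 → bleb.pi.sel.bi:d.te.ma.ˈbob.ro.mu.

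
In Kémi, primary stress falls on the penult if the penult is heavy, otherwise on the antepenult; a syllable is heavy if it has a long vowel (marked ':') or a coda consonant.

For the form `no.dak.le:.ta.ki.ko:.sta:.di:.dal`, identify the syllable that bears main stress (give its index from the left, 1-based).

8

Weights: 7 sta: H, 8 di: H, 9 dal H.
The penult (syllable 8, di:) is heavy, so it takes stress.
Primary stress: syllable 8 → no.dak.le:.ta.ki.ko:.sta:.ˈdi:.dal.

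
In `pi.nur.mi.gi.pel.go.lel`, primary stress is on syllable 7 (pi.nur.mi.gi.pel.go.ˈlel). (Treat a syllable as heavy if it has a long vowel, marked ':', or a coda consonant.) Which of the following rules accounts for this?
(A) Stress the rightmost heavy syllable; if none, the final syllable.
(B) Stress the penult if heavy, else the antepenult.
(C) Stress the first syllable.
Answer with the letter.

Rule A → syllable 7 ✓.
Rule B → syllable 5 (observed: 7).
Rule C → syllable 1 (observed: 7).

A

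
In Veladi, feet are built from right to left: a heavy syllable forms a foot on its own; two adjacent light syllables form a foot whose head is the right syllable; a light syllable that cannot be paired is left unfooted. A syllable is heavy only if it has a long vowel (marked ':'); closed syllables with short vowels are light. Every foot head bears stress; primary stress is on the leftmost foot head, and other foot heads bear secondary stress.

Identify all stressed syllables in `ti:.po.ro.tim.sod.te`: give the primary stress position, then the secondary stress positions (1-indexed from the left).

primary 1, secondary 4, 6

Weights: 1 ti: H, 2 po L, 3 ro L, 4 tim L, 5 sod L, 6 te L.
Parse right to left (heavy = foot alone; LL = one foot; stranded L unfooted): (ˈti:) po (ro.ˈtim) (sod.ˈte).
Foot heads: 1, 4, 6.
Primary stress on the leftmost head = syllable 1.
Secondary stress on 4, 6: ˈti:.po.ro.ˌtim.sod.ˌte.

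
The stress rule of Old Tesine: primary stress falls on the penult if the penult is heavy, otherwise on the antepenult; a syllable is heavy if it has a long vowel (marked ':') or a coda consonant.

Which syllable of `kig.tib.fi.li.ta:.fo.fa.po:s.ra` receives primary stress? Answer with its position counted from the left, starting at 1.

Weights: 7 fa L, 8 po:s H, 9 ra L.
The penult (syllable 8, po:s) is heavy, so it takes stress.
Primary stress: syllable 8 → kig.tib.fi.li.ta:.fo.fa.ˈpo:s.ra.

8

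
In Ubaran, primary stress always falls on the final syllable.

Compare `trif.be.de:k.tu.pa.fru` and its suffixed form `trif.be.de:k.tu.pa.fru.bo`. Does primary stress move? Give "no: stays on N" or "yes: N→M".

Base `trif.be.de:k.tu.pa.fru` (6 syllables):
  The word has 6 syllables; the final syllable is syllable 6 (fru).
  → primary stress on syllable 6.
Suffixed `trif.be.de:k.tu.pa.fru.bo` (7 syllables):
  The word has 7 syllables; the final syllable is syllable 7 (bo).
  → primary stress on syllable 7.

yes: 6→7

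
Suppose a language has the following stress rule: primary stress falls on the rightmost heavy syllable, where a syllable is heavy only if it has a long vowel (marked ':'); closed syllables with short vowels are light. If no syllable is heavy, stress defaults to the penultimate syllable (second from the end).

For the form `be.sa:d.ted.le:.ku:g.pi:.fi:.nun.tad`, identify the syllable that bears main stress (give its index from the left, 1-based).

7

Weights: 1 be L, 2 sa:d H, 3 ted L, 4 le: H, 5 ku:g H, 6 pi: H, 7 fi: H, 8 nun L, 9 tad L.
Heavy syllables in the domain: 2, 4, 5, 6, 7. The rightmost is syllable 7 (fi:).
Primary stress: syllable 7 → be.sa:d.ted.le:.ku:g.pi:.ˈfi:.nun.tad.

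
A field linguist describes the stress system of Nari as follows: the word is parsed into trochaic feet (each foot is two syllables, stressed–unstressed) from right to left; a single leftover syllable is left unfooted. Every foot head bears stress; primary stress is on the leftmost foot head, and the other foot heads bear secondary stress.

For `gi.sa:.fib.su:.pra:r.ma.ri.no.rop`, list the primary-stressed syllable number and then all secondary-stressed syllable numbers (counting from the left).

Parse right to left into trochaic (ˈσσ) feet: gi (ˈsa:.fib) (ˈsu:.pra:r) (ˈma.ri) (ˈno.rop). Syllable 1 is left unfooted.
Foot heads (stressed positions): 2, 4, 6, 8.
End Rule Leftmost: primary stress on the leftmost head = syllable 2.
Secondary stress on 4, 6, 8: gi.ˈsa:.fib.ˌsu:.pra:r.ˌma.ri.ˌno.rop.

primary 2, secondary 4, 6, 8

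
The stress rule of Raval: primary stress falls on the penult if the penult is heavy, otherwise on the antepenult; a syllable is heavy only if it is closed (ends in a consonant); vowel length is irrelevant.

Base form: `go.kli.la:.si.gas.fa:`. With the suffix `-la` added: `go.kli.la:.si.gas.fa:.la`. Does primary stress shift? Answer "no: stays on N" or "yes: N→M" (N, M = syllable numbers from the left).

Base `go.kli.la:.si.gas.fa:` (6 syllables):
  Weights: 4 si L, 5 gas H, 6 fa: L.
  The penult (syllable 5, gas) is heavy, so it takes stress.
  → primary stress on syllable 5.
Suffixed `go.kli.la:.si.gas.fa:.la` (7 syllables):
  Weights: 5 gas H, 6 fa: L, 7 la L.
  The penult (syllable 6, fa:) is light, so stress falls on the antepenult (syllable 5, gas).
  → primary stress on syllable 5.

no: stays on 5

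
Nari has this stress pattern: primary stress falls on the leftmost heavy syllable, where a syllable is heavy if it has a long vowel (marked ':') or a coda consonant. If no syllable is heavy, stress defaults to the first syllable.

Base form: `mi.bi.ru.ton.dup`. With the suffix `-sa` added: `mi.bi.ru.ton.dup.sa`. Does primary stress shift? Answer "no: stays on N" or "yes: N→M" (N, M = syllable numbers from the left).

Base `mi.bi.ru.ton.dup` (5 syllables):
  Weights: 1 mi L, 2 bi L, 3 ru L, 4 ton H, 5 dup H.
  Heavy syllables in the domain: 4, 5. The leftmost is syllable 4 (ton).
  → primary stress on syllable 4.
Suffixed `mi.bi.ru.ton.dup.sa` (6 syllables):
  Weights: 1 mi L, 2 bi L, 3 ru L, 4 ton H, 5 dup H, 6 sa L.
  Heavy syllables in the domain: 4, 5. The leftmost is syllable 4 (ton).
  → primary stress on syllable 4.

no: stays on 4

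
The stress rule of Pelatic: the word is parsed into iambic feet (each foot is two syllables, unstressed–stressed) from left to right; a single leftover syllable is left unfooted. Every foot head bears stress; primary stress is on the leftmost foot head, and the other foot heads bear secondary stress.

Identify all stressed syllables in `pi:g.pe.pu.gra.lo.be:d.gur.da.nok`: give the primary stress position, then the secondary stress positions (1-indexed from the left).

primary 2, secondary 4, 6, 8

Parse left to right into iambic (σˈσ) feet: (pi:g.ˈpe) (pu.ˈgra) (lo.ˈbe:d) (gur.ˈda) nok. Syllable 9 is left unfooted.
Foot heads (stressed positions): 2, 4, 6, 8.
End Rule Leftmost: primary stress on the leftmost head = syllable 2.
Secondary stress on 4, 6, 8: pi:g.ˈpe.pu.ˌgra.lo.ˌbe:d.gur.ˌda.nok.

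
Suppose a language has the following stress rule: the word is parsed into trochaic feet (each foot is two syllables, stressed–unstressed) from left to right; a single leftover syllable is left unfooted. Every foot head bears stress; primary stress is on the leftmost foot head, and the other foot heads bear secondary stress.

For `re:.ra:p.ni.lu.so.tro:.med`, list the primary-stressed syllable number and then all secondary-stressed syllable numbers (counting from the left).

Parse left to right into trochaic (ˈσσ) feet: (ˈre:.ra:p) (ˈni.lu) (ˈso.tro:) med. Syllable 7 is left unfooted.
Foot heads (stressed positions): 1, 3, 5.
End Rule Leftmost: primary stress on the leftmost head = syllable 1.
Secondary stress on 3, 5: ˈre:.ra:p.ˌni.lu.ˌso.tro:.med.

primary 1, secondary 3, 5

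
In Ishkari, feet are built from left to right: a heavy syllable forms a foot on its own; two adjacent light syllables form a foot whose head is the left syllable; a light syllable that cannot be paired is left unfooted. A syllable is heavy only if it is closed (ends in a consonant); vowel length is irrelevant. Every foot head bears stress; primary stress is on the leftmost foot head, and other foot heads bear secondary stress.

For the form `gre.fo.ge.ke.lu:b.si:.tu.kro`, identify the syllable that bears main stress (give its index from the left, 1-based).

1

Weights: 1 gre L, 2 fo L, 3 ge L, 4 ke L, 5 lu:b H, 6 si: L, 7 tu L, 8 kro L.
Parse left to right (heavy = foot alone; LL = one foot; stranded L unfooted): (ˈgre.fo) (ˈge.ke) (ˈlu:b) (ˈsi:.tu) kro.
Foot heads: 1, 3, 5, 6.
Primary stress on the leftmost head = syllable 1.
Primary stress: syllable 1 → ˈgre.fo.ge.ke.lu:b.si:.tu.kro.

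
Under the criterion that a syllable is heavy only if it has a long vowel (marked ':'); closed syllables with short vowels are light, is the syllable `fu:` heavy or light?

heavy

`fu:`: long vowel, open (no coda). Long vowel → heavy.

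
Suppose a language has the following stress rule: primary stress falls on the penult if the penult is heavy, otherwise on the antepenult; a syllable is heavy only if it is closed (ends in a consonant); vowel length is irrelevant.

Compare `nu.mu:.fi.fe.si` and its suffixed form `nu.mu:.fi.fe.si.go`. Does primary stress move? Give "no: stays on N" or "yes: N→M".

Base `nu.mu:.fi.fe.si` (5 syllables):
  Weights: 3 fi L, 4 fe L, 5 si L.
  The penult (syllable 4, fe) is light, so stress falls on the antepenult (syllable 3, fi).
  → primary stress on syllable 3.
Suffixed `nu.mu:.fi.fe.si.go` (6 syllables):
  Weights: 4 fe L, 5 si L, 6 go L.
  The penult (syllable 5, si) is light, so stress falls on the antepenult (syllable 4, fe).
  → primary stress on syllable 4.

yes: 3→4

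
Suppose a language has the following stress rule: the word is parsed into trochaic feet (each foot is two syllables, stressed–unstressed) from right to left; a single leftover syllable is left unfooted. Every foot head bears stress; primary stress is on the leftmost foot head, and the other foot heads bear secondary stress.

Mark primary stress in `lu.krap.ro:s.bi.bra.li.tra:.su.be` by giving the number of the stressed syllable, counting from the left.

Parse right to left into trochaic (ˈσσ) feet: lu (ˈkrap.ro:s) (ˈbi.bra) (ˈli.tra:) (ˈsu.be). Syllable 1 is left unfooted.
Foot heads (stressed positions): 2, 4, 6, 8.
End Rule Leftmost: primary stress on the leftmost head = syllable 2.
Primary stress: syllable 2 → lu.ˈkrap.ro:s.bi.bra.li.tra:.su.be.

2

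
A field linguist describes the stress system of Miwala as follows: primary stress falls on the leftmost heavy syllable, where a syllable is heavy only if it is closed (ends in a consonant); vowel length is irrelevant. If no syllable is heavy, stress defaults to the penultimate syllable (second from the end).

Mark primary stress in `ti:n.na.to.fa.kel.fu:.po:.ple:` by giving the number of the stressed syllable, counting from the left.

Weights: 1 ti:n H, 2 na L, 3 to L, 4 fa L, 5 kel H, 6 fu: L, 7 po: L, 8 ple: L.
Heavy syllables in the domain: 1, 5. The leftmost is syllable 1 (ti:n).
Primary stress: syllable 1 → ˈti:n.na.to.fa.kel.fu:.po:.ple:.

1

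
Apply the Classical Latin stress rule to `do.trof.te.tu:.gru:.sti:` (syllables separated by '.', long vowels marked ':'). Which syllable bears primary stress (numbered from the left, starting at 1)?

5

Classical Latin: stress the penult if heavy (long vowel or closed), else the antepenult.
Weights: 4 tu: H, 5 gru: H, 6 sti: H.
The penult (syllable 5, gru:) is heavy, so it takes stress.
Stress on syllable 5: do.trof.te.tu:.ˈgru:.sti:.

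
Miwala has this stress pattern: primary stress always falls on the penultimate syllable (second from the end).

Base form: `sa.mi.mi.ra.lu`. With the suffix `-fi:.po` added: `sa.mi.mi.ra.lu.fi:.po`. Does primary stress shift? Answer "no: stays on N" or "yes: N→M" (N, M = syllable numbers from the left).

yes: 4→6

Base `sa.mi.mi.ra.lu` (5 syllables):
  The word has 5 syllables; the penultimate syllable (second from the end) is syllable 4 (ra).
  → primary stress on syllable 4.
Suffixed `sa.mi.mi.ra.lu.fi:.po` (7 syllables):
  The word has 7 syllables; the penultimate syllable (second from the end) is syllable 6 (fi:).
  → primary stress on syllable 6.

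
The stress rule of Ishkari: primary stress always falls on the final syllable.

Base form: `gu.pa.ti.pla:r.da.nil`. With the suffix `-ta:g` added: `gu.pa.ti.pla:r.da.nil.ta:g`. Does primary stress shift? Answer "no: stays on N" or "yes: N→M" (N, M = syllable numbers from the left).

Base `gu.pa.ti.pla:r.da.nil` (6 syllables):
  The word has 6 syllables; the final syllable is syllable 6 (nil).
  → primary stress on syllable 6.
Suffixed `gu.pa.ti.pla:r.da.nil.ta:g` (7 syllables):
  The word has 7 syllables; the final syllable is syllable 7 (ta:g).
  → primary stress on syllable 7.

yes: 6→7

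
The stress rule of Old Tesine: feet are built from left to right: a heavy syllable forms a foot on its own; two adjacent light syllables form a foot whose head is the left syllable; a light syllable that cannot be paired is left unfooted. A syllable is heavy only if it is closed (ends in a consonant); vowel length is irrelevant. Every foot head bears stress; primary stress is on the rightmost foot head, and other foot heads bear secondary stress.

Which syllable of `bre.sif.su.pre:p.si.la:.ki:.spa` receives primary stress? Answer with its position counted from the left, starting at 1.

Weights: 1 bre L, 2 sif H, 3 su L, 4 pre:p H, 5 si L, 6 la: L, 7 ki: L, 8 spa L.
Parse left to right (heavy = foot alone; LL = one foot; stranded L unfooted): bre (ˈsif) su (ˈpre:p) (ˈsi.la:) (ˈki:.spa).
Foot heads: 2, 4, 5, 7.
Primary stress on the rightmost head = syllable 7.
Primary stress: syllable 7 → bre.sif.su.pre:p.si.la:.ˈki:.spa.

7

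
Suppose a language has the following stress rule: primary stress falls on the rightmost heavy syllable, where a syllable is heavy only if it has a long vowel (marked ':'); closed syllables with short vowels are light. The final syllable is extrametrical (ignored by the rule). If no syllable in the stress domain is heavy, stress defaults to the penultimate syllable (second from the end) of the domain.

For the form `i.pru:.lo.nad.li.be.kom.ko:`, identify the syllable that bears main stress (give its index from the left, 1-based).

The final syllable (8, ko:) is extrametrical; the stress domain is syllables 1–7.
Weights: 1 i L, 2 pru: H, 3 lo L, 4 nad L, 5 li L, 6 be L, 7 kom L.
Heavy syllables in the domain: 2. The rightmost is syllable 2 (pru:).
Primary stress: syllable 2 → i.ˈpru:.lo.nad.li.be.kom.ko:.

2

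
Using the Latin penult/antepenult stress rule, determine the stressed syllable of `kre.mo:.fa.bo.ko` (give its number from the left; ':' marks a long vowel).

Classical Latin: stress the penult if heavy (long vowel or closed), else the antepenult.
Weights: 3 fa L, 4 bo L, 5 ko L.
The penult (syllable 4, bo) is light, so stress falls on the antepenult (syllable 3, fa).
Stress on syllable 3: kre.mo:.ˈfa.bo.ko.

3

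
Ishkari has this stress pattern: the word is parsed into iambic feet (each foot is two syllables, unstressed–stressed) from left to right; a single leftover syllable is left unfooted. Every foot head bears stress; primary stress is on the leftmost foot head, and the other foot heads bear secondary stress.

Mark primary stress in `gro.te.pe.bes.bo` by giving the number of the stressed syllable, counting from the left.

Parse left to right into iambic (σˈσ) feet: (gro.ˈte) (pe.ˈbes) bo. Syllable 5 is left unfooted.
Foot heads (stressed positions): 2, 4.
End Rule Leftmost: primary stress on the leftmost head = syllable 2.
Primary stress: syllable 2 → gro.ˈte.pe.bes.bo.

2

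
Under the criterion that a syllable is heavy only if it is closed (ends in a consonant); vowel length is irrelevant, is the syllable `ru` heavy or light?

light

`ru`: short vowel, open (no coda). Open (no coda) → light.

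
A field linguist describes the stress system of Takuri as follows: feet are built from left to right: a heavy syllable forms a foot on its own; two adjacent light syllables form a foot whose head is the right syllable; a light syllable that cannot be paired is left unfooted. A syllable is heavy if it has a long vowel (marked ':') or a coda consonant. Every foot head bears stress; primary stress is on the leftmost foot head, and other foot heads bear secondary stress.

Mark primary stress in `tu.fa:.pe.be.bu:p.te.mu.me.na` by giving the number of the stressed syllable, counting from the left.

Weights: 1 tu L, 2 fa: H, 3 pe L, 4 be L, 5 bu:p H, 6 te L, 7 mu L, 8 me L, 9 na L.
Parse left to right (heavy = foot alone; LL = one foot; stranded L unfooted): tu (ˈfa:) (pe.ˈbe) (ˈbu:p) (te.ˈmu) (me.ˈna).
Foot heads: 2, 4, 5, 7, 9.
Primary stress on the leftmost head = syllable 2.
Primary stress: syllable 2 → tu.ˈfa:.pe.be.bu:p.te.mu.me.na.

2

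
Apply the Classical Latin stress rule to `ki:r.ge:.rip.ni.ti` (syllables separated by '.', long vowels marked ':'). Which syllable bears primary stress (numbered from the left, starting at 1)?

Classical Latin: stress the penult if heavy (long vowel or closed), else the antepenult.
Weights: 3 rip H, 4 ni L, 5 ti L.
The penult (syllable 4, ni) is light, so stress falls on the antepenult (syllable 3, rip).
Stress on syllable 3: ki:r.ge:.ˈrip.ni.ti.

3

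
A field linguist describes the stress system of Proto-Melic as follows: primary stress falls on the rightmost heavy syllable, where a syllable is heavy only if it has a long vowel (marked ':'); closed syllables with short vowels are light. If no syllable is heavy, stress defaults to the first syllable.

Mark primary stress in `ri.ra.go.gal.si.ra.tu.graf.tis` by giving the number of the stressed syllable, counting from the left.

1

Weights: 1 ri L, 2 ra L, 3 go L, 4 gal L, 5 si L, 6 ra L, 7 tu L, 8 graf L, 9 tis L.
No heavy syllable in the domain; default to the first syllable = syllable 1.
Primary stress: syllable 1 → ˈri.ra.go.gal.si.ra.tu.graf.tis.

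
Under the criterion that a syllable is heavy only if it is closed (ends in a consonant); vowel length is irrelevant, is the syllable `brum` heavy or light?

heavy

`brum`: short vowel, closed (coda /m/). Closed (coda /m/) → heavy.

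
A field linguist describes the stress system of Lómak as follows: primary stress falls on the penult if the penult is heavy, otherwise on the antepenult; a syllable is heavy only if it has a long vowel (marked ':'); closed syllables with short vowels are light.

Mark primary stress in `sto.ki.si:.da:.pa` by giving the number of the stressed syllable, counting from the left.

4

Weights: 3 si: H, 4 da: H, 5 pa L.
The penult (syllable 4, da:) is heavy, so it takes stress.
Primary stress: syllable 4 → sto.ki.si:.ˈda:.pa.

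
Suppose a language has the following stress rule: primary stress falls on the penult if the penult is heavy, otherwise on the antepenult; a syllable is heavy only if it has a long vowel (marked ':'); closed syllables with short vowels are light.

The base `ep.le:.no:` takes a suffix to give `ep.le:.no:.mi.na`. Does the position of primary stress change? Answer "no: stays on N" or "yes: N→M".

yes: 2→3

Base `ep.le:.no:` (3 syllables):
  Weights: 1 ep L, 2 le: H, 3 no: H.
  The penult (syllable 2, le:) is heavy, so it takes stress.
  → primary stress on syllable 2.
Suffixed `ep.le:.no:.mi.na` (5 syllables):
  Weights: 3 no: H, 4 mi L, 5 na L.
  The penult (syllable 4, mi) is light, so stress falls on the antepenult (syllable 3, no:).
  → primary stress on syllable 3.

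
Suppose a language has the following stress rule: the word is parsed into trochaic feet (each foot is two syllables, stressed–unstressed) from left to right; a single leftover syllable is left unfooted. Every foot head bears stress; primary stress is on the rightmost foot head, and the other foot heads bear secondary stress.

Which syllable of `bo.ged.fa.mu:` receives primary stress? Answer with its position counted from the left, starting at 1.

3

Parse left to right into trochaic (ˈσσ) feet: (ˈbo.ged) (ˈfa.mu:).
Foot heads (stressed positions): 1, 3.
End Rule Rightmost: primary stress on the rightmost head = syllable 3.
Primary stress: syllable 3 → bo.ged.ˈfa.mu:.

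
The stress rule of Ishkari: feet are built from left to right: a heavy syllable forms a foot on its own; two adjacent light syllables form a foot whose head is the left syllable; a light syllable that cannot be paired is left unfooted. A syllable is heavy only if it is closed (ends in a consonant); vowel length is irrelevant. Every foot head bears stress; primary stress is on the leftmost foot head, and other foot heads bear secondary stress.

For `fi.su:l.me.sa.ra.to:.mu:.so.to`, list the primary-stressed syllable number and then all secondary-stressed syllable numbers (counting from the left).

primary 2, secondary 3, 5, 7

Weights: 1 fi L, 2 su:l H, 3 me L, 4 sa L, 5 ra L, 6 to: L, 7 mu: L, 8 so L, 9 to L.
Parse left to right (heavy = foot alone; LL = one foot; stranded L unfooted): fi (ˈsu:l) (ˈme.sa) (ˈra.to:) (ˈmu:.so) to.
Foot heads: 2, 3, 5, 7.
Primary stress on the leftmost head = syllable 2.
Secondary stress on 3, 5, 7: fi.ˈsu:l.ˌme.sa.ˌra.to:.ˌmu:.so.to.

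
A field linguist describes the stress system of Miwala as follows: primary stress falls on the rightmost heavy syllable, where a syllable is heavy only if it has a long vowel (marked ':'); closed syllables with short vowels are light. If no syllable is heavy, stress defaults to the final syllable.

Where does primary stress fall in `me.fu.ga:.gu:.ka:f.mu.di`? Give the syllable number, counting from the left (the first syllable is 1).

Weights: 1 me L, 2 fu L, 3 ga: H, 4 gu: H, 5 ka:f H, 6 mu L, 7 di L.
Heavy syllables in the domain: 3, 4, 5. The rightmost is syllable 5 (ka:f).
Primary stress: syllable 5 → me.fu.ga:.gu:.ˈka:f.mu.di.

5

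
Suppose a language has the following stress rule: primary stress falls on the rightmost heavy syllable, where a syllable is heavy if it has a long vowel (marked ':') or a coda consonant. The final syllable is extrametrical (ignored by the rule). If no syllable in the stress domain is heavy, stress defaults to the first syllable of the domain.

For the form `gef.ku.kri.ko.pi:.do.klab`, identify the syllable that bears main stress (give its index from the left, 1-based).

The final syllable (7, klab) is extrametrical; the stress domain is syllables 1–6.
Weights: 1 gef H, 2 ku L, 3 kri L, 4 ko L, 5 pi: H, 6 do L.
Heavy syllables in the domain: 1, 5. The rightmost is syllable 5 (pi:).
Primary stress: syllable 5 → gef.ku.kri.ko.ˈpi:.do.klab.

5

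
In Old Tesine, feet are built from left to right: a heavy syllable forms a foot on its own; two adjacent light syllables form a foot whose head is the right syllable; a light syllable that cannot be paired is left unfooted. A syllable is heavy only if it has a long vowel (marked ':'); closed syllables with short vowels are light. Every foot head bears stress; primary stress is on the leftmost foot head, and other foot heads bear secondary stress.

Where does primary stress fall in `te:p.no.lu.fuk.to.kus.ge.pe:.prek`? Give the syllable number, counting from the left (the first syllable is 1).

1

Weights: 1 te:p H, 2 no L, 3 lu L, 4 fuk L, 5 to L, 6 kus L, 7 ge L, 8 pe: H, 9 prek L.
Parse left to right (heavy = foot alone; LL = one foot; stranded L unfooted): (ˈte:p) (no.ˈlu) (fuk.ˈto) (kus.ˈge) (ˈpe:) prek.
Foot heads: 1, 3, 5, 7, 8.
Primary stress on the leftmost head = syllable 1.
Primary stress: syllable 1 → ˈte:p.no.lu.fuk.to.kus.ge.pe:.prek.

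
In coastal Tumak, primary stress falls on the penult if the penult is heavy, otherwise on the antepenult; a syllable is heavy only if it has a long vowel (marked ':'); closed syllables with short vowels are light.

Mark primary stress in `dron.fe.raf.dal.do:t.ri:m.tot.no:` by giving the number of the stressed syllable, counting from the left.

Weights: 6 ri:m H, 7 tot L, 8 no: H.
The penult (syllable 7, tot) is light, so stress falls on the antepenult (syllable 6, ri:m).
Primary stress: syllable 6 → dron.fe.raf.dal.do:t.ˈri:m.tot.no:.

6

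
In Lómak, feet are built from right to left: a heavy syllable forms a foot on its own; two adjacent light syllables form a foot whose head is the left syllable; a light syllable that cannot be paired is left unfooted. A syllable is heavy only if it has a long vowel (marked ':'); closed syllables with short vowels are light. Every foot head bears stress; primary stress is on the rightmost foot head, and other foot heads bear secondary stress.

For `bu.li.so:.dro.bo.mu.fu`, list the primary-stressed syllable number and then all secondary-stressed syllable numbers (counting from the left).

Weights: 1 bu L, 2 li L, 3 so: H, 4 dro L, 5 bo L, 6 mu L, 7 fu L.
Parse right to left (heavy = foot alone; LL = one foot; stranded L unfooted): (ˈbu.li) (ˈso:) (ˈdro.bo) (ˈmu.fu).
Foot heads: 1, 3, 4, 6.
Primary stress on the rightmost head = syllable 6.
Secondary stress on 1, 3, 4: ˌbu.li.ˌso:.ˌdro.bo.ˈmu.fu.

primary 6, secondary 1, 3, 4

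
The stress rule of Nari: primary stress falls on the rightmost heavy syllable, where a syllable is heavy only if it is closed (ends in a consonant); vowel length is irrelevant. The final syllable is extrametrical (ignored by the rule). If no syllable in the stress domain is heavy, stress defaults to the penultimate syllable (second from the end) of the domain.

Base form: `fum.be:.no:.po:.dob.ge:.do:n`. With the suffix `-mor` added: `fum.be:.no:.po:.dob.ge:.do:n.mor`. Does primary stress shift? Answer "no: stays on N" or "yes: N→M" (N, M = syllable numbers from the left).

yes: 5→7

Base `fum.be:.no:.po:.dob.ge:.do:n` (7 syllables):
  The final syllable (7, do:n) is extrametrical; the stress domain is syllables 1–6.
  Weights: 1 fum H, 2 be: L, 3 no: L, 4 po: L, 5 dob H, 6 ge: L.
  Heavy syllables in the domain: 1, 5. The rightmost is syllable 5 (dob).
  → primary stress on syllable 5.
Suffixed `fum.be:.no:.po:.dob.ge:.do:n.mor` (8 syllables):
  The final syllable (8, mor) is extrametrical; the stress domain is syllables 1–7.
  Weights: 1 fum H, 2 be: L, 3 no: L, 4 po: L, 5 dob H, 6 ge: L, 7 do:n H.
  Heavy syllables in the domain: 1, 5, 7. The rightmost is syllable 7 (do:n).
  → primary stress on syllable 7.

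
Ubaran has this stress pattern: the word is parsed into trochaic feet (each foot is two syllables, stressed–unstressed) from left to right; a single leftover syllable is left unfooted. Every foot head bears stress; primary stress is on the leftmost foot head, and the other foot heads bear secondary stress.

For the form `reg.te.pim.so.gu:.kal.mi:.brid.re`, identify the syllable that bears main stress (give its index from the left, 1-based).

1

Parse left to right into trochaic (ˈσσ) feet: (ˈreg.te) (ˈpim.so) (ˈgu:.kal) (ˈmi:.brid) re. Syllable 9 is left unfooted.
Foot heads (stressed positions): 1, 3, 5, 7.
End Rule Leftmost: primary stress on the leftmost head = syllable 1.
Primary stress: syllable 1 → ˈreg.te.pim.so.gu:.kal.mi:.brid.re.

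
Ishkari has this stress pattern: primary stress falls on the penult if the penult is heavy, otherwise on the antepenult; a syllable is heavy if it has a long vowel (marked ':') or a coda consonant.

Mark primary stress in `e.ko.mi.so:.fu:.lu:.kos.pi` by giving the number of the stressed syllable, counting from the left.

7

Weights: 6 lu: H, 7 kos H, 8 pi L.
The penult (syllable 7, kos) is heavy, so it takes stress.
Primary stress: syllable 7 → e.ko.mi.so:.fu:.lu:.ˈkos.pi.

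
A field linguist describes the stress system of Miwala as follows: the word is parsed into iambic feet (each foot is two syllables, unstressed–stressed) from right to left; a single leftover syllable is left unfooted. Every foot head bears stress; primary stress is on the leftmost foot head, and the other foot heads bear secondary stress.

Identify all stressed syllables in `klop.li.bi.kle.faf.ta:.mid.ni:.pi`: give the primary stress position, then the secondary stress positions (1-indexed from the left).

Parse right to left into iambic (σˈσ) feet: klop (li.ˈbi) (kle.ˈfaf) (ta:.ˈmid) (ni:.ˈpi). Syllable 1 is left unfooted.
Foot heads (stressed positions): 3, 5, 7, 9.
End Rule Leftmost: primary stress on the leftmost head = syllable 3.
Secondary stress on 5, 7, 9: klop.li.ˈbi.kle.ˌfaf.ta:.ˌmid.ni:.ˌpi.

primary 3, secondary 5, 7, 9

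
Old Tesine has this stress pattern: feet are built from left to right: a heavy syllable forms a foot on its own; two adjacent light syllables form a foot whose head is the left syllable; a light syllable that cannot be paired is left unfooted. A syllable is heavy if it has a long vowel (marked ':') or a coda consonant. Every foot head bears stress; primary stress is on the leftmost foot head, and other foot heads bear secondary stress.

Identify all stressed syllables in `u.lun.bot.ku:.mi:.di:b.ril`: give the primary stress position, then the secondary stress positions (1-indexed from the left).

Weights: 1 u L, 2 lun H, 3 bot H, 4 ku: H, 5 mi: H, 6 di:b H, 7 ril H.
Parse left to right (heavy = foot alone; LL = one foot; stranded L unfooted): u (ˈlun) (ˈbot) (ˈku:) (ˈmi:) (ˈdi:b) (ˈril).
Foot heads: 2, 3, 4, 5, 6, 7.
Primary stress on the leftmost head = syllable 2.
Secondary stress on 3, 4, 5, 6, 7: u.ˈlun.ˌbot.ˌku:.ˌmi:.ˌdi:b.ˌril.

primary 2, secondary 3, 4, 5, 6, 7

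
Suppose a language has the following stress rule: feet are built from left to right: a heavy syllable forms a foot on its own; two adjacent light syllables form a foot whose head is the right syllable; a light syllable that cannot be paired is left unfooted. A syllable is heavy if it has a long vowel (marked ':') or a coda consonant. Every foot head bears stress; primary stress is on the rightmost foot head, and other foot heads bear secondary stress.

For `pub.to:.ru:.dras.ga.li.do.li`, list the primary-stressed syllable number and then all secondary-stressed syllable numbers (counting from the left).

Weights: 1 pub H, 2 to: H, 3 ru: H, 4 dras H, 5 ga L, 6 li L, 7 do L, 8 li L.
Parse left to right (heavy = foot alone; LL = one foot; stranded L unfooted): (ˈpub) (ˈto:) (ˈru:) (ˈdras) (ga.ˈli) (do.ˈli).
Foot heads: 1, 2, 3, 4, 6, 8.
Primary stress on the rightmost head = syllable 8.
Secondary stress on 1, 2, 3, 4, 6: ˌpub.ˌto:.ˌru:.ˌdras.ga.ˌli.do.ˈli.

primary 8, secondary 1, 2, 3, 4, 6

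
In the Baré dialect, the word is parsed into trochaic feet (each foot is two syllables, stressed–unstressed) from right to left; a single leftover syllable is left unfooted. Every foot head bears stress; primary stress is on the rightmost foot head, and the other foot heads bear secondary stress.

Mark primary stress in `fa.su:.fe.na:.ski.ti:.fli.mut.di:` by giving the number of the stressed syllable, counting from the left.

8

Parse right to left into trochaic (ˈσσ) feet: fa (ˈsu:.fe) (ˈna:.ski) (ˈti:.fli) (ˈmut.di:). Syllable 1 is left unfooted.
Foot heads (stressed positions): 2, 4, 6, 8.
End Rule Rightmost: primary stress on the rightmost head = syllable 8.
Primary stress: syllable 8 → fa.su:.fe.na:.ski.ti:.fli.ˈmut.di:.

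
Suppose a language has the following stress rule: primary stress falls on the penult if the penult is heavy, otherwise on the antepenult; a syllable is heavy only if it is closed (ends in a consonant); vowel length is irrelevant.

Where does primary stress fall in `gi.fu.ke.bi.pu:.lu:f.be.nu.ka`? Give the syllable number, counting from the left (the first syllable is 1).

Weights: 7 be L, 8 nu L, 9 ka L.
The penult (syllable 8, nu) is light, so stress falls on the antepenult (syllable 7, be).
Primary stress: syllable 7 → gi.fu.ke.bi.pu:.lu:f.ˈbe.nu.ka.

7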